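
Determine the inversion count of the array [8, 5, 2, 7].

Finding inversions in [8, 5, 2, 7]:

(0, 1): arr[0]=8 > arr[1]=5
(0, 2): arr[0]=8 > arr[2]=2
(0, 3): arr[0]=8 > arr[3]=7
(1, 2): arr[1]=5 > arr[2]=2

Total inversions: 4

The array has 4 inversion(s): (0,1), (0,2), (0,3), (1,2). Each pair (i,j) satisfies i < j and arr[i] > arr[j].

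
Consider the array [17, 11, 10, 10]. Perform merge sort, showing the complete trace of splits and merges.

Merge sort trace:

Split: [17, 11, 10, 10] -> [17, 11] and [10, 10]
  Split: [17, 11] -> [17] and [11]
  Merge: [17] + [11] -> [11, 17]
  Split: [10, 10] -> [10] and [10]
  Merge: [10] + [10] -> [10, 10]
Merge: [11, 17] + [10, 10] -> [10, 10, 11, 17]

Final sorted array: [10, 10, 11, 17]

The merge sort proceeds by recursively splitting the array and merging sorted halves.
After all merges, the sorted array is [10, 10, 11, 17].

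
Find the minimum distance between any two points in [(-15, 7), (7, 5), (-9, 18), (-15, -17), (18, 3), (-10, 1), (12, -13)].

Computing all pairwise distances among 7 points:

d((-15, 7), (7, 5)) = 22.0907
d((-15, 7), (-9, 18)) = 12.53
d((-15, 7), (-15, -17)) = 24.0
d((-15, 7), (18, 3)) = 33.2415
d((-15, 7), (-10, 1)) = 7.8102 <-- minimum
d((-15, 7), (12, -13)) = 33.6006
d((7, 5), (-9, 18)) = 20.6155
d((7, 5), (-15, -17)) = 31.1127
d((7, 5), (18, 3)) = 11.1803
d((7, 5), (-10, 1)) = 17.4642
d((7, 5), (12, -13)) = 18.6815
d((-9, 18), (-15, -17)) = 35.5106
d((-9, 18), (18, 3)) = 30.8869
d((-9, 18), (-10, 1)) = 17.0294
d((-9, 18), (12, -13)) = 37.4433
d((-15, -17), (18, 3)) = 38.5876
d((-15, -17), (-10, 1)) = 18.6815
d((-15, -17), (12, -13)) = 27.2947
d((18, 3), (-10, 1)) = 28.0713
d((18, 3), (12, -13)) = 17.088
d((-10, 1), (12, -13)) = 26.0768

Closest pair: (-15, 7) and (-10, 1) with distance 7.8102

The closest pair is (-15, 7) and (-10, 1) with Euclidean distance 7.8102. For 7 points, brute-force pairwise comparison is shown above. For large n, the divide-and-conquer algorithm (sort by x, recurse on halves, check the dividing strip) achieves O(n log n).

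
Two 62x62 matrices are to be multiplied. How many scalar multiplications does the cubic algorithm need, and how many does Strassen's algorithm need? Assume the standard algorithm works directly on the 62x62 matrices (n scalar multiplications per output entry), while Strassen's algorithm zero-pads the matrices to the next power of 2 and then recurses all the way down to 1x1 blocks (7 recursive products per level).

Matrix multiplication for 62x62 matrices:

Strassen's algorithm requires power-of-2 dimensions. Pad 62x62 to 64x64 (next power of 2).

Standard algorithm: 62^3 = 238328 multiplications
Strassen's algorithm: 7^(log2(64)) = 7^6 = 117649 multiplications
Savings: 238328 - 117649 = 120679 multiplications

Standard: 238328 multiplications (62^3). Strassen: 117649 multiplications (7^6, after padding to 64x64). Strassen reduces 8 recursive multiplications to 7 at each level.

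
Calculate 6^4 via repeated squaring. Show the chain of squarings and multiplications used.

Computing 6^4 by squaring (build up from 6^1; each line after the first costs one multiplication):

6^1 = 6
6^2 = (6^1)^2 = 6^2 = 36
6^4 = (6^2)^2 = 36^2 = 1296

Result: 1296
Multiplications needed: 2 (2 lines after 6^1)

6^4 = 1296. Using exponentiation by squaring, this requires 2 multiplications. The key idea: if the exponent is even, square the half-power; if odd, multiply by the base once.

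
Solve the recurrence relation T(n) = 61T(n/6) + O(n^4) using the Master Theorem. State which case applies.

Master Theorem for T(n) = 61T(n/6) + O(n^4):

a = 61, b = 6, c = 4
log_b(a) = log_6(61) = 2.2943

Case 3: c = 4 > log_6(61) = 2.2943
T(n) = O(n^4) = O(n^4)

For T(n) = 61T(n/6) + O(n^4): log_6(61) = 2.2943. This is Case 3 of the Master Theorem (c > log_b(a), work dominated by root), giving O(n^4).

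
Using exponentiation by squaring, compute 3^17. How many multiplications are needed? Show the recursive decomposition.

Computing 3^17 by squaring (build up from 3^1; each line after the first costs one multiplication):

3^1 = 3
3^2 = (3^1)^2 = 3^2 = 9
3^4 = (3^2)^2 = 9^2 = 81
3^8 = (3^4)^2 = 81^2 = 6561
3^16 = (3^8)^2 = 6561^2 = 43046721
3^17 = 3 * 3^16 = 3 * 43046721 = 129140163

Result: 129140163
Multiplications needed: 5 (5 lines after 3^1)

3^17 = 129140163. Using exponentiation by squaring, this requires 5 multiplications. The key idea: if the exponent is even, square the half-power; if odd, multiply by the base once.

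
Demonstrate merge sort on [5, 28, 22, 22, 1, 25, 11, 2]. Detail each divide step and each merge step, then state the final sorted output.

Merge sort trace:

Split: [5, 28, 22, 22, 1, 25, 11, 2] -> [5, 28, 22, 22] and [1, 25, 11, 2]
  Split: [5, 28, 22, 22] -> [5, 28] and [22, 22]
    Split: [5, 28] -> [5] and [28]
    Merge: [5] + [28] -> [5, 28]
    Split: [22, 22] -> [22] and [22]
    Merge: [22] + [22] -> [22, 22]
  Merge: [5, 28] + [22, 22] -> [5, 22, 22, 28]
  Split: [1, 25, 11, 2] -> [1, 25] and [11, 2]
    Split: [1, 25] -> [1] and [25]
    Merge: [1] + [25] -> [1, 25]
    Split: [11, 2] -> [11] and [2]
    Merge: [11] + [2] -> [2, 11]
  Merge: [1, 25] + [2, 11] -> [1, 2, 11, 25]
Merge: [5, 22, 22, 28] + [1, 2, 11, 25] -> [1, 2, 5, 11, 22, 22, 25, 28]

Final sorted array: [1, 2, 5, 11, 22, 22, 25, 28]

The merge sort proceeds by recursively splitting the array and merging sorted halves.
After all merges, the sorted array is [1, 2, 5, 11, 22, 22, 25, 28].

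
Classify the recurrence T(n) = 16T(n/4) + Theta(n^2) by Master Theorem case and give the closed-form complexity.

Master Theorem for T(n) = 16T(n/4) + O(n^2):

a = 16, b = 4, c = 2
log_b(a) = log_4(16) = 2.0000

Case 2: c = 2 = log_4(16) = 2.0000
T(n) = O(n^2 log n) = O(n^2 log n)

For T(n) = 16T(n/4) + O(n^2): log_4(16) = 2.0000. This is Case 2 of the Master Theorem (c = log_b(a), equal work at all levels), giving O(n^2 log n).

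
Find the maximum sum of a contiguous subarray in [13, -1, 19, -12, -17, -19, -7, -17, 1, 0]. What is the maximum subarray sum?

Using Kadane's algorithm on [13, -1, 19, -12, -17, -19, -7, -17, 1, 0]:

Scanning through the array:
Position 1 (value -1): max_ending_here = 12, max_so_far = 13
Position 2 (value 19): max_ending_here = 31, max_so_far = 31
Position 3 (value -12): max_ending_here = 19, max_so_far = 31
Position 4 (value -17): max_ending_here = 2, max_so_far = 31
Position 5 (value -19): max_ending_here = -17, max_so_far = 31
Position 6 (value -7): max_ending_here = -7, max_so_far = 31
Position 7 (value -17): max_ending_here = -17, max_so_far = 31
Position 8 (value 1): max_ending_here = 1, max_so_far = 31
Position 9 (value 0): max_ending_here = 1, max_so_far = 31

Maximum subarray: [13, -1, 19]
Maximum sum: 31

The maximum subarray is [13, -1, 19] with sum 31. This subarray runs from index 0 to index 2.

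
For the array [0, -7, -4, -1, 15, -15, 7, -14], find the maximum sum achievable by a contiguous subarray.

Using Kadane's algorithm on [0, -7, -4, -1, 15, -15, 7, -14]:

Scanning through the array:
Position 1 (value -7): max_ending_here = -7, max_so_far = 0
Position 2 (value -4): max_ending_here = -4, max_so_far = 0
Position 3 (value -1): max_ending_here = -1, max_so_far = 0
Position 4 (value 15): max_ending_here = 15, max_so_far = 15
Position 5 (value -15): max_ending_here = 0, max_so_far = 15
Position 6 (value 7): max_ending_here = 7, max_so_far = 15
Position 7 (value -14): max_ending_here = -7, max_so_far = 15

Maximum subarray: [15]
Maximum sum: 15

The maximum subarray is [15] with sum 15. This subarray runs from index 4 to index 4.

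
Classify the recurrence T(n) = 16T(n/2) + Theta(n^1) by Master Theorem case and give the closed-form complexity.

Master Theorem for T(n) = 16T(n/2) + O(n^1):

a = 16, b = 2, c = 1
log_b(a) = log_2(16) = 4.0000

Case 1: c = 1 < log_2(16) = 4.0000
T(n) = O(n^(log_2 16)) = O(n^4)

For T(n) = 16T(n/2) + O(n^1): log_2(16) = 4.0000. This is Case 1 of the Master Theorem (c < log_b(a), work dominated by leaves), giving O(n^4).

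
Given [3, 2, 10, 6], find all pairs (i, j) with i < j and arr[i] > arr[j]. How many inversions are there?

Finding inversions in [3, 2, 10, 6]:

(0, 1): arr[0]=3 > arr[1]=2
(2, 3): arr[2]=10 > arr[3]=6

Total inversions: 2

The array has 2 inversion(s): (0,1), (2,3). Each pair (i,j) satisfies i < j and arr[i] > arr[j].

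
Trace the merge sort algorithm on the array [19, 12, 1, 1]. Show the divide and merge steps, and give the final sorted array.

Merge sort trace:

Split: [19, 12, 1, 1] -> [19, 12] and [1, 1]
  Split: [19, 12] -> [19] and [12]
  Merge: [19] + [12] -> [12, 19]
  Split: [1, 1] -> [1] and [1]
  Merge: [1] + [1] -> [1, 1]
Merge: [12, 19] + [1, 1] -> [1, 1, 12, 19]

Final sorted array: [1, 1, 12, 19]

The merge sort proceeds by recursively splitting the array and merging sorted halves.
After all merges, the sorted array is [1, 1, 12, 19].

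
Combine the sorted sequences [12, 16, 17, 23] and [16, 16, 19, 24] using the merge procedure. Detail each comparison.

Merging process:

Compare 12 vs 16: take 12 from left. Merged: [12]
Compare 16 vs 16: take 16 from left. Merged: [12, 16]
Compare 17 vs 16: take 16 from right. Merged: [12, 16, 16]
Compare 17 vs 16: take 16 from right. Merged: [12, 16, 16, 16]
Compare 17 vs 19: take 17 from left. Merged: [12, 16, 16, 16, 17]
Compare 23 vs 19: take 19 from right. Merged: [12, 16, 16, 16, 17, 19]
Compare 23 vs 24: take 23 from left. Merged: [12, 16, 16, 16, 17, 19, 23]
Append remaining from right: [24]. Merged: [12, 16, 16, 16, 17, 19, 23, 24]

Final merged array: [12, 16, 16, 16, 17, 19, 23, 24]
Total comparisons: 7

The merged array is [12, 16, 16, 16, 17, 19, 23, 24], requiring 7 comparisons. The merge step runs in O(n) time where n is the total number of elements.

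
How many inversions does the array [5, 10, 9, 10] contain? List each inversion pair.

Finding inversions in [5, 10, 9, 10]:

(1, 2): arr[1]=10 > arr[2]=9

Total inversions: 1

The array has 1 inversion(s): (1,2). Each pair (i,j) satisfies i < j and arr[i] > arr[j].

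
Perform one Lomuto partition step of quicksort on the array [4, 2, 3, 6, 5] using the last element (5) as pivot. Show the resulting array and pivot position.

Lomuto partition with pivot = 5:

Initial array: [4, 2, 3, 6, 5]

arr[0]=4 <= 5: swap with position 0, array becomes [4, 2, 3, 6, 5]
arr[1]=2 <= 5: swap with position 1, array becomes [4, 2, 3, 6, 5]
arr[2]=3 <= 5: swap with position 2, array becomes [4, 2, 3, 6, 5]
arr[3]=6 > 5: no swap

Place pivot at position 3: [4, 2, 3, 5, 6]
Pivot position: 3

After partitioning with pivot 5, the array becomes [4, 2, 3, 5, 6]. The pivot is placed at index 3. All elements to the left of the pivot are <= 5, and all elements to the right are > 5.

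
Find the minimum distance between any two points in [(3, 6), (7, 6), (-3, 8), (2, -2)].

Computing all pairwise distances among 4 points:

d((3, 6), (7, 6)) = 4.0 <-- minimum
d((3, 6), (-3, 8)) = 6.3246
d((3, 6), (2, -2)) = 8.0623
d((7, 6), (-3, 8)) = 10.198
d((7, 6), (2, -2)) = 9.434
d((-3, 8), (2, -2)) = 11.1803

Closest pair: (3, 6) and (7, 6) with distance 4.0

The closest pair is (3, 6) and (7, 6) with Euclidean distance 4.0. For 4 points, brute-force pairwise comparison is shown above. For large n, the divide-and-conquer algorithm (sort by x, recurse on halves, check the dividing strip) achieves O(n log n).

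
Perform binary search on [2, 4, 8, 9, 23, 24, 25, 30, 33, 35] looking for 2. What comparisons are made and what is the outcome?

Binary search for 2 in [2, 4, 8, 9, 23, 24, 25, 30, 33, 35]:

lo=0, hi=9, mid=4, arr[mid]=23 -> 23 > 2, search left half
lo=0, hi=3, mid=1, arr[mid]=4 -> 4 > 2, search left half
lo=0, hi=0, mid=0, arr[mid]=2 -> Found target at index 0!

Binary search finds 2 at index 0 after 3 comparisons. The search repeatedly halves the search space by comparing with the middle element.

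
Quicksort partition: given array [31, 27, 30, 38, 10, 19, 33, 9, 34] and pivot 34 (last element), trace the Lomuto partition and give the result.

Lomuto partition with pivot = 34:

Initial array: [31, 27, 30, 38, 10, 19, 33, 9, 34]

arr[0]=31 <= 34: swap with position 0, array becomes [31, 27, 30, 38, 10, 19, 33, 9, 34]
arr[1]=27 <= 34: swap with position 1, array becomes [31, 27, 30, 38, 10, 19, 33, 9, 34]
arr[2]=30 <= 34: swap with position 2, array becomes [31, 27, 30, 38, 10, 19, 33, 9, 34]
arr[3]=38 > 34: no swap
arr[4]=10 <= 34: swap with position 3, array becomes [31, 27, 30, 10, 38, 19, 33, 9, 34]
arr[5]=19 <= 34: swap with position 4, array becomes [31, 27, 30, 10, 19, 38, 33, 9, 34]
arr[6]=33 <= 34: swap with position 5, array becomes [31, 27, 30, 10, 19, 33, 38, 9, 34]
arr[7]=9 <= 34: swap with position 6, array becomes [31, 27, 30, 10, 19, 33, 9, 38, 34]

Place pivot at position 7: [31, 27, 30, 10, 19, 33, 9, 34, 38]
Pivot position: 7

After partitioning with pivot 34, the array becomes [31, 27, 30, 10, 19, 33, 9, 34, 38]. The pivot is placed at index 7. All elements to the left of the pivot are <= 34, and all elements to the right are > 34.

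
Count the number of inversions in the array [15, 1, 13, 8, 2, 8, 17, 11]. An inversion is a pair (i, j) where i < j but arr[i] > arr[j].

Finding inversions in [15, 1, 13, 8, 2, 8, 17, 11]:

(0, 1): arr[0]=15 > arr[1]=1
(0, 2): arr[0]=15 > arr[2]=13
(0, 3): arr[0]=15 > arr[3]=8
(0, 4): arr[0]=15 > arr[4]=2
(0, 5): arr[0]=15 > arr[5]=8
(0, 7): arr[0]=15 > arr[7]=11
(2, 3): arr[2]=13 > arr[3]=8
(2, 4): arr[2]=13 > arr[4]=2
(2, 5): arr[2]=13 > arr[5]=8
(2, 7): arr[2]=13 > arr[7]=11
(3, 4): arr[3]=8 > arr[4]=2
(6, 7): arr[6]=17 > arr[7]=11

Total inversions: 12

The array has 12 inversion(s): (0,1), (0,2), (0,3), (0,4), (0,5), (0,7), (2,3), (2,4), (2,5), (2,7), (3,4), (6,7). Each pair (i,j) satisfies i < j and arr[i] > arr[j].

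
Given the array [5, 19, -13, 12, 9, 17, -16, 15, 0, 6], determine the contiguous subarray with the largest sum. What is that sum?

Using Kadane's algorithm on [5, 19, -13, 12, 9, 17, -16, 15, 0, 6]:

Scanning through the array:
Position 1 (value 19): max_ending_here = 24, max_so_far = 24
Position 2 (value -13): max_ending_here = 11, max_so_far = 24
Position 3 (value 12): max_ending_here = 23, max_so_far = 24
Position 4 (value 9): max_ending_here = 32, max_so_far = 32
Position 5 (value 17): max_ending_here = 49, max_so_far = 49
Position 6 (value -16): max_ending_here = 33, max_so_far = 49
Position 7 (value 15): max_ending_here = 48, max_so_far = 49
Position 8 (value 0): max_ending_here = 48, max_so_far = 49
Position 9 (value 6): max_ending_here = 54, max_so_far = 54

Maximum subarray: [5, 19, -13, 12, 9, 17, -16, 15, 0, 6]
Maximum sum: 54

The maximum subarray is [5, 19, -13, 12, 9, 17, -16, 15, 0, 6] with sum 54. This subarray runs from index 0 to index 9.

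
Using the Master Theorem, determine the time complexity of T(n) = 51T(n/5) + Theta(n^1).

Master Theorem for T(n) = 51T(n/5) + O(n^1):

a = 51, b = 5, c = 1
log_b(a) = log_5(51) = 2.4430

Case 1: c = 1 < log_5(51) = 2.4430
T(n) = O(n^(log_5 51))

For T(n) = 51T(n/5) + O(n^1): log_5(51) = 2.4430. This is Case 1 of the Master Theorem (c < log_b(a), work dominated by leaves), giving O(n^(log_5 51)).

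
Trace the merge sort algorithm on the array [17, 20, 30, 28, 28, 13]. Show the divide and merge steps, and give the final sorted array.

Merge sort trace:

Split: [17, 20, 30, 28, 28, 13] -> [17, 20, 30] and [28, 28, 13]
  Split: [17, 20, 30] -> [17] and [20, 30]
    Split: [20, 30] -> [20] and [30]
    Merge: [20] + [30] -> [20, 30]
  Merge: [17] + [20, 30] -> [17, 20, 30]
  Split: [28, 28, 13] -> [28] and [28, 13]
    Split: [28, 13] -> [28] and [13]
    Merge: [28] + [13] -> [13, 28]
  Merge: [28] + [13, 28] -> [13, 28, 28]
Merge: [17, 20, 30] + [13, 28, 28] -> [13, 17, 20, 28, 28, 30]

Final sorted array: [13, 17, 20, 28, 28, 30]

The merge sort proceeds by recursively splitting the array and merging sorted halves.
After all merges, the sorted array is [13, 17, 20, 28, 28, 30].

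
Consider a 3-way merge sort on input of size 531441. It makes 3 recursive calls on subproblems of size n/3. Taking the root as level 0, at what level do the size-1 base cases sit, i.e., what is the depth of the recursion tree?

For divide and conquer with division factor 3:

Problem sizes at each level:
Level 0: 531441
Level 1: 177147
Level 2: 59049
Level 3: 19683
Level 4: 6561
Level 5: 2187
Level 6: 729
Level 7: 243
Level 8: 81
Level 9: 27
Level 10: 9
Level 11: 3
Level 12: 1

The root is level 0 and the size-1 base case is level 12 (the tree spans levels 0 through 12, i.e. 13 levels counting the root), so the depth is the number of divisions: log_3(531441) = 12

The recursion tree depth is log_3(531441) = 12. At each level, the problem size is divided by 3, so it takes 12 divisions to reduce to a base case of size 1. The algorithm makes 3 recursive calls at each level.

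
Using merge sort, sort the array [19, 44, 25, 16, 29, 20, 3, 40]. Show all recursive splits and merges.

Merge sort trace:

Split: [19, 44, 25, 16, 29, 20, 3, 40] -> [19, 44, 25, 16] and [29, 20, 3, 40]
  Split: [19, 44, 25, 16] -> [19, 44] and [25, 16]
    Split: [19, 44] -> [19] and [44]
    Merge: [19] + [44] -> [19, 44]
    Split: [25, 16] -> [25] and [16]
    Merge: [25] + [16] -> [16, 25]
  Merge: [19, 44] + [16, 25] -> [16, 19, 25, 44]
  Split: [29, 20, 3, 40] -> [29, 20] and [3, 40]
    Split: [29, 20] -> [29] and [20]
    Merge: [29] + [20] -> [20, 29]
    Split: [3, 40] -> [3] and [40]
    Merge: [3] + [40] -> [3, 40]
  Merge: [20, 29] + [3, 40] -> [3, 20, 29, 40]
Merge: [16, 19, 25, 44] + [3, 20, 29, 40] -> [3, 16, 19, 20, 25, 29, 40, 44]

Final sorted array: [3, 16, 19, 20, 25, 29, 40, 44]

The merge sort proceeds by recursively splitting the array and merging sorted halves.
After all merges, the sorted array is [3, 16, 19, 20, 25, 29, 40, 44].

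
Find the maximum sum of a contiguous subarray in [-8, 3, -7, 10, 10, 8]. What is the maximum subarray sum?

Using Kadane's algorithm on [-8, 3, -7, 10, 10, 8]:

Scanning through the array:
Position 1 (value 3): max_ending_here = 3, max_so_far = 3
Position 2 (value -7): max_ending_here = -4, max_so_far = 3
Position 3 (value 10): max_ending_here = 10, max_so_far = 10
Position 4 (value 10): max_ending_here = 20, max_so_far = 20
Position 5 (value 8): max_ending_here = 28, max_so_far = 28

Maximum subarray: [10, 10, 8]
Maximum sum: 28

The maximum subarray is [10, 10, 8] with sum 28. This subarray runs from index 3 to index 5.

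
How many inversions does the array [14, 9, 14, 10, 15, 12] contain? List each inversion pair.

Finding inversions in [14, 9, 14, 10, 15, 12]:

(0, 1): arr[0]=14 > arr[1]=9
(0, 3): arr[0]=14 > arr[3]=10
(0, 5): arr[0]=14 > arr[5]=12
(2, 3): arr[2]=14 > arr[3]=10
(2, 5): arr[2]=14 > arr[5]=12
(4, 5): arr[4]=15 > arr[5]=12

Total inversions: 6

The array has 6 inversion(s): (0,1), (0,3), (0,5), (2,3), (2,5), (4,5). Each pair (i,j) satisfies i < j and arr[i] > arr[j].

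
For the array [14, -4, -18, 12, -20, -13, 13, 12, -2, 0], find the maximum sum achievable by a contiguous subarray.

Using Kadane's algorithm on [14, -4, -18, 12, -20, -13, 13, 12, -2, 0]:

Scanning through the array:
Position 1 (value -4): max_ending_here = 10, max_so_far = 14
Position 2 (value -18): max_ending_here = -8, max_so_far = 14
Position 3 (value 12): max_ending_here = 12, max_so_far = 14
Position 4 (value -20): max_ending_here = -8, max_so_far = 14
Position 5 (value -13): max_ending_here = -13, max_so_far = 14
Position 6 (value 13): max_ending_here = 13, max_so_far = 14
Position 7 (value 12): max_ending_here = 25, max_so_far = 25
Position 8 (value -2): max_ending_here = 23, max_so_far = 25
Position 9 (value 0): max_ending_here = 23, max_so_far = 25

Maximum subarray: [13, 12]
Maximum sum: 25

The maximum subarray is [13, 12] with sum 25. This subarray runs from index 6 to index 7.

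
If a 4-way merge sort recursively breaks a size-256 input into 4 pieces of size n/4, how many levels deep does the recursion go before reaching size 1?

For divide and conquer with division factor 4:

Problem sizes at each level:
Level 0: 256
Level 1: 64
Level 2: 16
Level 3: 4
Level 4: 1

The root is level 0 and the size-1 base case is level 4 (the tree spans levels 0 through 4, i.e. 5 levels counting the root), so the depth is the number of divisions: log_4(256) = 4

The recursion tree depth is log_4(256) = 4. At each level, the problem size is divided by 4, so it takes 4 divisions to reduce to a base case of size 1. The algorithm makes 4 recursive calls at each level.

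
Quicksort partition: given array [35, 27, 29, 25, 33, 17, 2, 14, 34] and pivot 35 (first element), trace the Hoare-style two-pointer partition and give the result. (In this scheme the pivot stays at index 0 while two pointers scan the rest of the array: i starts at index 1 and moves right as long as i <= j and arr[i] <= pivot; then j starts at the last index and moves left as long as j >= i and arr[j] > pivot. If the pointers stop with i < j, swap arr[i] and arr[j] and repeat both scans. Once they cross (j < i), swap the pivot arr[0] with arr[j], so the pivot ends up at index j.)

Hoare-style two-pointer partition with pivot = 35:

Initial array: [35, 27, 29, 25, 33, 17, 2, 14, 34]

Pointers start at i = 1, j = 8.
i ends at 9, j ends at 8: the pointers have crossed (j < i), so scanning stops.

Swap pivot arr[0] with arr[8] to place pivot at position 8: [34, 27, 29, 25, 33, 17, 2, 14, 35]
Pivot position: 8

After partitioning with pivot 35, the array becomes [34, 27, 29, 25, 33, 17, 2, 14, 35]. The pivot is placed at index 8. All elements to the left of the pivot are <= 35, and all elements to the right are > 35.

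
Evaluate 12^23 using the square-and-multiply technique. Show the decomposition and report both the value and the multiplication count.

Computing 12^23 by squaring (build up from 12^1; each line after the first costs one multiplication):

12^1 = 12
12^2 = (12^1)^2 = 12^2 = 144
12^4 = (12^2)^2 = 144^2 = 20736
12^5 = 12 * 12^4 = 12 * 20736 = 248832
12^10 = (12^5)^2 = 248832^2 = 61917364224
12^11 = 12 * 12^10 = 12 * 61917364224 = 743008370688
12^22 = (12^11)^2 = 743008370688^2 = 552061438912436417593344
12^23 = 12 * 12^22 = 12 * 552061438912436417593344 = 6624737266949237011120128

Result: 6624737266949237011120128
Multiplications needed: 7 (7 lines after 12^1)

12^23 = 6624737266949237011120128. Using exponentiation by squaring, this requires 7 multiplications. The key idea: if the exponent is even, square the half-power; if odd, multiply by the base once.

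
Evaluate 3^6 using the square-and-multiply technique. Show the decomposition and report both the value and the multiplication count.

Computing 3^6 by squaring (build up from 3^1; each line after the first costs one multiplication):

3^1 = 3
3^2 = (3^1)^2 = 3^2 = 9
3^3 = 3 * 3^2 = 3 * 9 = 27
3^6 = (3^3)^2 = 27^2 = 729

Result: 729
Multiplications needed: 3 (3 lines after 3^1)

3^6 = 729. Using exponentiation by squaring, this requires 3 multiplications. The key idea: if the exponent is even, square the half-power; if odd, multiply by the base once.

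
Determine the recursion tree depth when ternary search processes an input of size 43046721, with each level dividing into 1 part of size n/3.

For divide and conquer with division factor 3:

Problem sizes at each level:
Level 0: 43046721
Level 1: 14348907
Level 2: 4782969
Level 3: 1594323
Level 4: 531441
Level 5: 177147
Level 6: 59049
Level 7: 19683
Level 8: 6561
Level 9: 2187
Level 10: 729
Level 11: 243
Level 12: 81
Level 13: 27
Level 14: 9
Level 15: 3
Level 16: 1

The root is level 0 and the size-1 base case is level 16 (the tree spans levels 0 through 16, i.e. 17 levels counting the root), so the depth is the number of divisions: log_3(43046721) = 16

The recursion tree depth is log_3(43046721) = 16. At each level, the problem size is divided by 3, so it takes 16 divisions to reduce to a base case of size 1. The algorithm makes 1 recursive call at each level.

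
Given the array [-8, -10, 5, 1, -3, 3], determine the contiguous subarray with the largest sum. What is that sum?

Using Kadane's algorithm on [-8, -10, 5, 1, -3, 3]:

Scanning through the array:
Position 1 (value -10): max_ending_here = -10, max_so_far = -8
Position 2 (value 5): max_ending_here = 5, max_so_far = 5
Position 3 (value 1): max_ending_here = 6, max_so_far = 6
Position 4 (value -3): max_ending_here = 3, max_so_far = 6
Position 5 (value 3): max_ending_here = 6, max_so_far = 6

Maximum subarray: [5, 1]
Maximum sum: 6

The maximum subarray is [5, 1] with sum 6. This subarray runs from index 2 to index 3.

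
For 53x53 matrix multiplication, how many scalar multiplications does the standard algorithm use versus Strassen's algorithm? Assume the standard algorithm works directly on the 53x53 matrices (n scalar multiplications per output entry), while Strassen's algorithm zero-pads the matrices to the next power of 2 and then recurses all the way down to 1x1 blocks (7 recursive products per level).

Matrix multiplication for 53x53 matrices:

Strassen's algorithm requires power-of-2 dimensions. Pad 53x53 to 64x64 (next power of 2).

Standard algorithm: 53^3 = 148877 multiplications
Strassen's algorithm: 7^(log2(64)) = 7^6 = 117649 multiplications
Savings: 148877 - 117649 = 31228 multiplications

Standard: 148877 multiplications (53^3). Strassen: 117649 multiplications (7^6, after padding to 64x64). Strassen reduces 8 recursive multiplications to 7 at each level.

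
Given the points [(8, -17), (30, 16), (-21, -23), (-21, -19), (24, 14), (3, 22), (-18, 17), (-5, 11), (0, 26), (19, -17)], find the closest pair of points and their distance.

Computing all pairwise distances among 10 points:

d((8, -17), (30, 16)) = 39.6611
d((8, -17), (-21, -23)) = 29.6142
d((8, -17), (-21, -19)) = 29.0689
d((8, -17), (24, 14)) = 34.8855
d((8, -17), (3, 22)) = 39.3192
d((8, -17), (-18, 17)) = 42.8019
d((8, -17), (-5, 11)) = 30.8707
d((8, -17), (0, 26)) = 43.7379
d((8, -17), (19, -17)) = 11.0
d((30, 16), (-21, -23)) = 64.2028
d((30, 16), (-21, -19)) = 61.8547
d((30, 16), (24, 14)) = 6.3246
d((30, 16), (3, 22)) = 27.6586
d((30, 16), (-18, 17)) = 48.0104
d((30, 16), (-5, 11)) = 35.3553
d((30, 16), (0, 26)) = 31.6228
d((30, 16), (19, -17)) = 34.7851
d((-21, -23), (-21, -19)) = 4.0 <-- minimum
d((-21, -23), (24, 14)) = 58.258
d((-21, -23), (3, 22)) = 51.0
d((-21, -23), (-18, 17)) = 40.1123
d((-21, -23), (-5, 11)) = 37.5766
d((-21, -23), (0, 26)) = 53.3104
d((-21, -23), (19, -17)) = 40.4475
d((-21, -19), (24, 14)) = 55.8032
d((-21, -19), (3, 22)) = 47.5079
d((-21, -19), (-18, 17)) = 36.1248
d((-21, -19), (-5, 11)) = 34.0
d((-21, -19), (0, 26)) = 49.6588
d((-21, -19), (19, -17)) = 40.05
d((24, 14), (3, 22)) = 22.4722
d((24, 14), (-18, 17)) = 42.107
d((24, 14), (-5, 11)) = 29.1548
d((24, 14), (0, 26)) = 26.8328
d((24, 14), (19, -17)) = 31.4006
d((3, 22), (-18, 17)) = 21.587
d((3, 22), (-5, 11)) = 13.6015
d((3, 22), (0, 26)) = 5.0
d((3, 22), (19, -17)) = 42.1545
d((-18, 17), (-5, 11)) = 14.3178
d((-18, 17), (0, 26)) = 20.1246
d((-18, 17), (19, -17)) = 50.2494
d((-5, 11), (0, 26)) = 15.8114
d((-5, 11), (19, -17)) = 36.8782
d((0, 26), (19, -17)) = 47.0106

Closest pair: (-21, -23) and (-21, -19) with distance 4.0

The closest pair is (-21, -23) and (-21, -19) with Euclidean distance 4.0. For 10 points, brute-force pairwise comparison is shown above. For large n, the divide-and-conquer algorithm (sort by x, recurse on halves, check the dividing strip) achieves O(n log n).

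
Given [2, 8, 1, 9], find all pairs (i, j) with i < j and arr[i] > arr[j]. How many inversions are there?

Finding inversions in [2, 8, 1, 9]:

(0, 2): arr[0]=2 > arr[2]=1
(1, 2): arr[1]=8 > arr[2]=1

Total inversions: 2

The array has 2 inversion(s): (0,2), (1,2). Each pair (i,j) satisfies i < j and arr[i] > arr[j].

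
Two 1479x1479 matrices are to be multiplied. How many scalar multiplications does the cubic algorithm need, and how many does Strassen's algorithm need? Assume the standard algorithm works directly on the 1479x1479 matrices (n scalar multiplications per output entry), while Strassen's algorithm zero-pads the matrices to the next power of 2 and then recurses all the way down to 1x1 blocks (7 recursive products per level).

Matrix multiplication for 1479x1479 matrices:

Strassen's algorithm requires power-of-2 dimensions. Pad 1479x1479 to 2048x2048 (next power of 2).

Standard algorithm: 1479^3 = 3235225239 multiplications
Strassen's algorithm: 7^(log2(2048)) = 7^11 = 1977326743 multiplications
Savings: 3235225239 - 1977326743 = 1257898496 multiplications

Standard: 3235225239 multiplications (1479^3). Strassen: 1977326743 multiplications (7^11, after padding to 2048x2048). Strassen reduces 8 recursive multiplications to 7 at each level.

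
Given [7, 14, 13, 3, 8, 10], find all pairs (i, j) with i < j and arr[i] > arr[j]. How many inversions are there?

Finding inversions in [7, 14, 13, 3, 8, 10]:

(0, 3): arr[0]=7 > arr[3]=3
(1, 2): arr[1]=14 > arr[2]=13
(1, 3): arr[1]=14 > arr[3]=3
(1, 4): arr[1]=14 > arr[4]=8
(1, 5): arr[1]=14 > arr[5]=10
(2, 3): arr[2]=13 > arr[3]=3
(2, 4): arr[2]=13 > arr[4]=8
(2, 5): arr[2]=13 > arr[5]=10

Total inversions: 8

The array has 8 inversion(s): (0,3), (1,2), (1,3), (1,4), (1,5), (2,3), (2,4), (2,5). Each pair (i,j) satisfies i < j and arr[i] > arr[j].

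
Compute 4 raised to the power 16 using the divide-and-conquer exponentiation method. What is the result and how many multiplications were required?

Computing 4^16 by squaring (build up from 4^1; each line after the first costs one multiplication):

4^1 = 4
4^2 = (4^1)^2 = 4^2 = 16
4^4 = (4^2)^2 = 16^2 = 256
4^8 = (4^4)^2 = 256^2 = 65536
4^16 = (4^8)^2 = 65536^2 = 4294967296

Result: 4294967296
Multiplications needed: 4 (4 lines after 4^1)

4^16 = 4294967296. Using exponentiation by squaring, this requires 4 multiplications. The key idea: if the exponent is even, square the half-power; if odd, multiply by the base once.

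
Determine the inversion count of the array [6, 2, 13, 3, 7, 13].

Finding inversions in [6, 2, 13, 3, 7, 13]:

(0, 1): arr[0]=6 > arr[1]=2
(0, 3): arr[0]=6 > arr[3]=3
(2, 3): arr[2]=13 > arr[3]=3
(2, 4): arr[2]=13 > arr[4]=7

Total inversions: 4

The array has 4 inversion(s): (0,1), (0,3), (2,3), (2,4). Each pair (i,j) satisfies i < j and arr[i] > arr[j].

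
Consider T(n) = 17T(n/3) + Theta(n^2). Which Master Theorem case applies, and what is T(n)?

Master Theorem for T(n) = 17T(n/3) + O(n^2):

a = 17, b = 3, c = 2
log_b(a) = log_3(17) = 2.5789

Case 1: c = 2 < log_3(17) = 2.5789
T(n) = O(n^(log_3 17))

For T(n) = 17T(n/3) + O(n^2): log_3(17) = 2.5789. This is Case 1 of the Master Theorem (c < log_b(a), work dominated by leaves), giving O(n^(log_3 17)).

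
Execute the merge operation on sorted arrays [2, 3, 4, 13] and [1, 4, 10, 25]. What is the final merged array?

Merging process:

Compare 2 vs 1: take 1 from right. Merged: [1]
Compare 2 vs 4: take 2 from left. Merged: [1, 2]
Compare 3 vs 4: take 3 from left. Merged: [1, 2, 3]
Compare 4 vs 4: take 4 from left. Merged: [1, 2, 3, 4]
Compare 13 vs 4: take 4 from right. Merged: [1, 2, 3, 4, 4]
Compare 13 vs 10: take 10 from right. Merged: [1, 2, 3, 4, 4, 10]
Compare 13 vs 25: take 13 from left. Merged: [1, 2, 3, 4, 4, 10, 13]
Append remaining from right: [25]. Merged: [1, 2, 3, 4, 4, 10, 13, 25]

Final merged array: [1, 2, 3, 4, 4, 10, 13, 25]
Total comparisons: 7

The merged array is [1, 2, 3, 4, 4, 10, 13, 25], requiring 7 comparisons. The merge step runs in O(n) time where n is the total number of elements.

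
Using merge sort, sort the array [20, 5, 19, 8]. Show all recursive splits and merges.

Merge sort trace:

Split: [20, 5, 19, 8] -> [20, 5] and [19, 8]
  Split: [20, 5] -> [20] and [5]
  Merge: [20] + [5] -> [5, 20]
  Split: [19, 8] -> [19] and [8]
  Merge: [19] + [8] -> [8, 19]
Merge: [5, 20] + [8, 19] -> [5, 8, 19, 20]

Final sorted array: [5, 8, 19, 20]

The merge sort proceeds by recursively splitting the array and merging sorted halves.
After all merges, the sorted array is [5, 8, 19, 20].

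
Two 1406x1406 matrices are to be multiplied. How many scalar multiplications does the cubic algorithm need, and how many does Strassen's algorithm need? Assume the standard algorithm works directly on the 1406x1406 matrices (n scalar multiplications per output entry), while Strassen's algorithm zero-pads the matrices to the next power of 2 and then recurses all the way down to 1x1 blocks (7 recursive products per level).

Matrix multiplication for 1406x1406 matrices:

Strassen's algorithm requires power-of-2 dimensions. Pad 1406x1406 to 2048x2048 (next power of 2).

Standard algorithm: 1406^3 = 2779431416 multiplications
Strassen's algorithm: 7^(log2(2048)) = 7^11 = 1977326743 multiplications
Savings: 2779431416 - 1977326743 = 802104673 multiplications

Standard: 2779431416 multiplications (1406^3). Strassen: 1977326743 multiplications (7^11, after padding to 2048x2048). Strassen reduces 8 recursive multiplications to 7 at each level.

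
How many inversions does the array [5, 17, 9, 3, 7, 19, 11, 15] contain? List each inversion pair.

Finding inversions in [5, 17, 9, 3, 7, 19, 11, 15]:

(0, 3): arr[0]=5 > arr[3]=3
(1, 2): arr[1]=17 > arr[2]=9
(1, 3): arr[1]=17 > arr[3]=3
(1, 4): arr[1]=17 > arr[4]=7
(1, 6): arr[1]=17 > arr[6]=11
(1, 7): arr[1]=17 > arr[7]=15
(2, 3): arr[2]=9 > arr[3]=3
(2, 4): arr[2]=9 > arr[4]=7
(5, 6): arr[5]=19 > arr[6]=11
(5, 7): arr[5]=19 > arr[7]=15

Total inversions: 10

The array has 10 inversion(s): (0,3), (1,2), (1,3), (1,4), (1,6), (1,7), (2,3), (2,4), (5,6), (5,7). Each pair (i,j) satisfies i < j and arr[i] > arr[j].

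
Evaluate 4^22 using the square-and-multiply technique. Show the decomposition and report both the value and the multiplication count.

Computing 4^22 by squaring (build up from 4^1; each line after the first costs one multiplication):

4^1 = 4
4^2 = (4^1)^2 = 4^2 = 16
4^4 = (4^2)^2 = 16^2 = 256
4^5 = 4 * 4^4 = 4 * 256 = 1024
4^10 = (4^5)^2 = 1024^2 = 1048576
4^11 = 4 * 4^10 = 4 * 1048576 = 4194304
4^22 = (4^11)^2 = 4194304^2 = 17592186044416

Result: 17592186044416
Multiplications needed: 6 (6 lines after 4^1)

4^22 = 17592186044416. Using exponentiation by squaring, this requires 6 multiplications. The key idea: if the exponent is even, square the half-power; if odd, multiply by the base once.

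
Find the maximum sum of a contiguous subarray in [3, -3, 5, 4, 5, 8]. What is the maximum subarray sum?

Using Kadane's algorithm on [3, -3, 5, 4, 5, 8]:

Scanning through the array:
Position 1 (value -3): max_ending_here = 0, max_so_far = 3
Position 2 (value 5): max_ending_here = 5, max_so_far = 5
Position 3 (value 4): max_ending_here = 9, max_so_far = 9
Position 4 (value 5): max_ending_here = 14, max_so_far = 14
Position 5 (value 8): max_ending_here = 22, max_so_far = 22

Maximum subarray: [3, -3, 5, 4, 5, 8]
Maximum sum: 22

The maximum subarray is [3, -3, 5, 4, 5, 8] with sum 22. This subarray runs from index 0 to index 5.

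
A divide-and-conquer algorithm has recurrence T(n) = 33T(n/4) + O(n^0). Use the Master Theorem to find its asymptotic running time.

Master Theorem for T(n) = 33T(n/4) + O(n^0):

a = 33, b = 4, c = 0
log_b(a) = log_4(33) = 2.5222

Case 1: c = 0 < log_4(33) = 2.5222
T(n) = O(n^(log_4 33))

For T(n) = 33T(n/4) + O(n^0): log_4(33) = 2.5222. This is Case 1 of the Master Theorem (c < log_b(a), work dominated by leaves), giving O(n^(log_4 33)).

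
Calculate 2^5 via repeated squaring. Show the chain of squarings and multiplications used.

Computing 2^5 by squaring (build up from 2^1; each line after the first costs one multiplication):

2^1 = 2
2^2 = (2^1)^2 = 2^2 = 4
2^4 = (2^2)^2 = 4^2 = 16
2^5 = 2 * 2^4 = 2 * 16 = 32

Result: 32
Multiplications needed: 3 (3 lines after 2^1)

2^5 = 32. Using exponentiation by squaring, this requires 3 multiplications. The key idea: if the exponent is even, square the half-power; if odd, multiply by the base once.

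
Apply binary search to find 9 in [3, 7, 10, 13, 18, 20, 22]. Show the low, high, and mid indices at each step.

Binary search for 9 in [3, 7, 10, 13, 18, 20, 22]:

lo=0, hi=6, mid=3, arr[mid]=13 -> 13 > 9, search left half
lo=0, hi=2, mid=1, arr[mid]=7 -> 7 < 9, search right half
lo=2, hi=2, mid=2, arr[mid]=10 -> 10 > 9, search left half
lo=2 > hi=1, target 9 not found

Binary search determines that 9 is not in the array after 3 comparisons. The search space was exhausted without finding the target.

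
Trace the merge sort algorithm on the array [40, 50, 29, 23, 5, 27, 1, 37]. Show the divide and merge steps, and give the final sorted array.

Merge sort trace:

Split: [40, 50, 29, 23, 5, 27, 1, 37] -> [40, 50, 29, 23] and [5, 27, 1, 37]
  Split: [40, 50, 29, 23] -> [40, 50] and [29, 23]
    Split: [40, 50] -> [40] and [50]
    Merge: [40] + [50] -> [40, 50]
    Split: [29, 23] -> [29] and [23]
    Merge: [29] + [23] -> [23, 29]
  Merge: [40, 50] + [23, 29] -> [23, 29, 40, 50]
  Split: [5, 27, 1, 37] -> [5, 27] and [1, 37]
    Split: [5, 27] -> [5] and [27]
    Merge: [5] + [27] -> [5, 27]
    Split: [1, 37] -> [1] and [37]
    Merge: [1] + [37] -> [1, 37]
  Merge: [5, 27] + [1, 37] -> [1, 5, 27, 37]
Merge: [23, 29, 40, 50] + [1, 5, 27, 37] -> [1, 5, 23, 27, 29, 37, 40, 50]

Final sorted array: [1, 5, 23, 27, 29, 37, 40, 50]

The merge sort proceeds by recursively splitting the array and merging sorted halves.
After all merges, the sorted array is [1, 5, 23, 27, 29, 37, 40, 50].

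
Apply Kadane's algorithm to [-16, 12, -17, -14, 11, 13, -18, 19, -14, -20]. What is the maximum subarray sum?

Using Kadane's algorithm on [-16, 12, -17, -14, 11, 13, -18, 19, -14, -20]:

Scanning through the array:
Position 1 (value 12): max_ending_here = 12, max_so_far = 12
Position 2 (value -17): max_ending_here = -5, max_so_far = 12
Position 3 (value -14): max_ending_here = -14, max_so_far = 12
Position 4 (value 11): max_ending_here = 11, max_so_far = 12
Position 5 (value 13): max_ending_here = 24, max_so_far = 24
Position 6 (value -18): max_ending_here = 6, max_so_far = 24
Position 7 (value 19): max_ending_here = 25, max_so_far = 25
Position 8 (value -14): max_ending_here = 11, max_so_far = 25
Position 9 (value -20): max_ending_here = -9, max_so_far = 25

Maximum subarray: [11, 13, -18, 19]
Maximum sum: 25

The maximum subarray is [11, 13, -18, 19] with sum 25. This subarray runs from index 4 to index 7.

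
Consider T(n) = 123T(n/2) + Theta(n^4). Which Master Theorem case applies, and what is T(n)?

Master Theorem for T(n) = 123T(n/2) + O(n^4):

a = 123, b = 2, c = 4
log_b(a) = log_2(123) = 6.9425

Case 1: c = 4 < log_2(123) = 6.9425
T(n) = O(n^(log_2 123))

For T(n) = 123T(n/2) + O(n^4): log_2(123) = 6.9425. This is Case 1 of the Master Theorem (c < log_b(a), work dominated by leaves), giving O(n^(log_2 123)).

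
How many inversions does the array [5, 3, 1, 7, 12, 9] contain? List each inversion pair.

Finding inversions in [5, 3, 1, 7, 12, 9]:

(0, 1): arr[0]=5 > arr[1]=3
(0, 2): arr[0]=5 > arr[2]=1
(1, 2): arr[1]=3 > arr[2]=1
(4, 5): arr[4]=12 > arr[5]=9

Total inversions: 4

The array has 4 inversion(s): (0,1), (0,2), (1,2), (4,5). Each pair (i,j) satisfies i < j and arr[i] > arr[j].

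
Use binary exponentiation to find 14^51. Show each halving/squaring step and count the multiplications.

Computing 14^51 by squaring (build up from 14^1; each line after the first costs one multiplication):

14^1 = 14
14^2 = (14^1)^2 = 14^2 = 196
14^3 = 14 * 14^2 = 14 * 196 = 2744
14^6 = (14^3)^2 = 2744^2 = 7529536
14^12 = (14^6)^2 = 7529536^2 = 56693912375296
14^24 = (14^12)^2 = 56693912375296^2 = 3214199700417740936751087616
14^25 = 14 * 14^24 = 14 * 3214199700417740936751087616 = 44998795805848373114515226624
14^50 = (14^25)^2 = 44998795805848373114515226624^2 = 2024891623976437135118764865774783290467102632746078437376
14^51 = 14 * 14^50 = 14 * 2024891623976437135118764865774783290467102632746078437376 = 28348482735670119891662708120846966066539436858445098123264

Result: 28348482735670119891662708120846966066539436858445098123264
Multiplications needed: 8 (8 lines after 14^1)

14^51 = 28348482735670119891662708120846966066539436858445098123264. Using exponentiation by squaring, this requires 8 multiplications. The key idea: if the exponent is even, square the half-power; if odd, multiply by the base once.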